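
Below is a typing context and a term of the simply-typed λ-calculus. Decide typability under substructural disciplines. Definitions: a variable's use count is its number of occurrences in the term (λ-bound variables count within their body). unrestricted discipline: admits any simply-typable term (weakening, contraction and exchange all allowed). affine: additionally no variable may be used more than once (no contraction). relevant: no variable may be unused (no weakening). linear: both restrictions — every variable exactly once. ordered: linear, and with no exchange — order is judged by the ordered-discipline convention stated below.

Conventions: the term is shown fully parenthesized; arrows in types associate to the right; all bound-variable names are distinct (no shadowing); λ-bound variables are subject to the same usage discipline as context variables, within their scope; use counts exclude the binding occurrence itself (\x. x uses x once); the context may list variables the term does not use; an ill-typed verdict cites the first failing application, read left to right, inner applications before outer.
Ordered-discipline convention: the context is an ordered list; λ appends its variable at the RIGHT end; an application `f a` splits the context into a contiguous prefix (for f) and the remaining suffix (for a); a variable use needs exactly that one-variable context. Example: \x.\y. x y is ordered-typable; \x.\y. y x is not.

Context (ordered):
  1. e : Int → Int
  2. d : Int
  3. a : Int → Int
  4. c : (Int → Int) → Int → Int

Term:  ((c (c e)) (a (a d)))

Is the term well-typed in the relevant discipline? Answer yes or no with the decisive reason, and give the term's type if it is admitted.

yes — e, d, a, c: all used, weakening unneeded; term : Int
usage: e ×1, d ×1, a ×2, c ×2
order of uses: c, c, e, a, a, d
typing: ✓ — Int
summary: ordered ✗; linear ✗; affine ✗; relevant ✓; unrestricted ✓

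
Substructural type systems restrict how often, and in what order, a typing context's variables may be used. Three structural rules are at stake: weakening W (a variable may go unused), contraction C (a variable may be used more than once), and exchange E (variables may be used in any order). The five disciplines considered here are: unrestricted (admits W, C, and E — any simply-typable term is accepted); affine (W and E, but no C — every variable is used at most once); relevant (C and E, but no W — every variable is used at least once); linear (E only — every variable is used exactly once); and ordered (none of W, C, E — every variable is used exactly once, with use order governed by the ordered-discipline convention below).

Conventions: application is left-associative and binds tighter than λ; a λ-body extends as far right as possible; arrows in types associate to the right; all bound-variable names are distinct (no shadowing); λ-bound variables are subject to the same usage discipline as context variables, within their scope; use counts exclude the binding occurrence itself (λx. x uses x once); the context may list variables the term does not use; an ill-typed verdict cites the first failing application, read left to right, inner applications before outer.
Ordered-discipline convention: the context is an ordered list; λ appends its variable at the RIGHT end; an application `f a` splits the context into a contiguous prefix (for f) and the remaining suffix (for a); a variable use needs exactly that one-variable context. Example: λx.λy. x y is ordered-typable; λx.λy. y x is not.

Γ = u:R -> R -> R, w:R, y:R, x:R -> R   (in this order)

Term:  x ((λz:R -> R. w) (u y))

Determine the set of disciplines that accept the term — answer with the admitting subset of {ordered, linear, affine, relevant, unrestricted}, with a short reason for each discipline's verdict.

admitted by: affine, unrestricted
use counts: u: 1, w: 1, y: 1, x: 1, z (bound): 0
order of uses: x, w, u, y
typing: well-typed at R
ordered: ✗, needs weakening: z unused
linear: ✗, needs weakening: z unused
affine: ✓, no duplicate uses among u, w, y, x, z
relevant: ✗, needs weakening: z unused
unrestricted: ✓, simply typable at R; W, C, E all held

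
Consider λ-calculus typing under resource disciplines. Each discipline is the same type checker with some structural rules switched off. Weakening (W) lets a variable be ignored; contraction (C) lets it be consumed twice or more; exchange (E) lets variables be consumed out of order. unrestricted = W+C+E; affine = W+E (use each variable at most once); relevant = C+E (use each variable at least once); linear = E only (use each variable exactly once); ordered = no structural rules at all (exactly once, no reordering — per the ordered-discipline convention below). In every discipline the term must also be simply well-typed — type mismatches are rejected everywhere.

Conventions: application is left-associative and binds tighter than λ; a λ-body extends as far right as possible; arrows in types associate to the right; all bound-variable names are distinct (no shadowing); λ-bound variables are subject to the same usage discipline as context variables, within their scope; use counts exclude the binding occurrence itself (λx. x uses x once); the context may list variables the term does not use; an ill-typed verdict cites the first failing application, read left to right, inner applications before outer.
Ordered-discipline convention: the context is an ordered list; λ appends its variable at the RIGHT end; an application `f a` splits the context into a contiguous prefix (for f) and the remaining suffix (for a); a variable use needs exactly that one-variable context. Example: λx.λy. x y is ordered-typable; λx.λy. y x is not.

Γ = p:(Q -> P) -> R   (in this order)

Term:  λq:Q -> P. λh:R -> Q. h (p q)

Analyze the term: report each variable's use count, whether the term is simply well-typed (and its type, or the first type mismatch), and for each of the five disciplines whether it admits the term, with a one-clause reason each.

counts: p ×1, q (bound) ×1, h (bound) ×1
order of uses: h, p, q
typing: ✓ — (Q -> P) -> (R -> Q) -> Q
ordered: ✗ — no ordered split (uses run h, p, q)
linear: ✓ — each of p, q, h used exactly once
affine: ✓ — none of p, q, h used more than once
relevant: ✓ — none of p, q, h goes unused
unrestricted: ✓ — well-typed at (Q -> P) -> (R -> Q) -> Q; no restrictions here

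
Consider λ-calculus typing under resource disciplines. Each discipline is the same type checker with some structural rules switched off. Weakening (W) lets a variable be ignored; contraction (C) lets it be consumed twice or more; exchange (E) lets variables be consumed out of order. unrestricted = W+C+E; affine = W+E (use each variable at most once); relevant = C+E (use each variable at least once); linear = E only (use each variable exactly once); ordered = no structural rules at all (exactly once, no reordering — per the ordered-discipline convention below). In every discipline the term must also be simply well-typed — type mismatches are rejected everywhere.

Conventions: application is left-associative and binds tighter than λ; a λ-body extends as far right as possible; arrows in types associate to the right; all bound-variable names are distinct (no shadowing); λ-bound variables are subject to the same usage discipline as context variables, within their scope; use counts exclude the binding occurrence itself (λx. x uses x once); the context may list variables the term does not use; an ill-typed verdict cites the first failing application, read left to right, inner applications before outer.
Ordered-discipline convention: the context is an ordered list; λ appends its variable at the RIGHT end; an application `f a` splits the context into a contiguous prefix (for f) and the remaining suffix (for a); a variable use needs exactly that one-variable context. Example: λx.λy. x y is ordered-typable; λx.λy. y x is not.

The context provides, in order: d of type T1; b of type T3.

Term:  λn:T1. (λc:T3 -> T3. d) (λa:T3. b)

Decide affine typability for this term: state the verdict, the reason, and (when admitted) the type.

yes — none of d, b, n, c, a used more than once; term : T1 -> T1
counts: d: 1×; b: 1×; n (λ-bound): 0×; c (λ-bound): 0×; a (λ-bound): 0×
use order (left to right): d, b
typing: ✓ — T1 -> T1
all disciplines: ordered ✗; linear ✗; affine ✓; relevant ✗; unrestricted ✓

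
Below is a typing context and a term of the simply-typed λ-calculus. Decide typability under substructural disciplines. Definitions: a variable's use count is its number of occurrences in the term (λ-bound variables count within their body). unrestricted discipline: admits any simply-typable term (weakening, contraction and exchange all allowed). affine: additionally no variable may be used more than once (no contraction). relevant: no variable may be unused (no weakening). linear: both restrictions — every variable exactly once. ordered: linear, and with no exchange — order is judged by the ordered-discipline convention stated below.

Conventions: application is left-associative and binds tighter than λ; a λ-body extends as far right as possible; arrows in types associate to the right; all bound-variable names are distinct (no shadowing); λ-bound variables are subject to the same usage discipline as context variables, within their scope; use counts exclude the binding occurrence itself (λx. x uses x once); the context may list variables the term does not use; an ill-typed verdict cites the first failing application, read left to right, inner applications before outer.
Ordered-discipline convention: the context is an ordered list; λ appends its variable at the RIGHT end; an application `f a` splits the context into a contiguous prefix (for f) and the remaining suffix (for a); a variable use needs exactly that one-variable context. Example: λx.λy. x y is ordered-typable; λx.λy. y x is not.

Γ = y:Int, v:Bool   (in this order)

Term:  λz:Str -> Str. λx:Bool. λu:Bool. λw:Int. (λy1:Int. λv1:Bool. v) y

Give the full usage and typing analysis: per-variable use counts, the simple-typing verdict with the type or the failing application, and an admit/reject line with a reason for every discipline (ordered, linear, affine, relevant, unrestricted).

variable uses: y: 1×, v: 1×, z (λ-bound): 0×, x (λ-bound): 0×, u (λ-bound): 0×, w (λ-bound): 0×, y1 (λ-bound): 0×, v1 (λ-bound): 0×
order of uses: v, y
typing: the term checks, with type (Str -> Str) -> Bool -> Bool -> Int -> Bool -> Bool
ordered: ✗, z, x, u, w, y1, v1 left unused
linear: ✗, z, x, u, w, y1, v1 left unused
affine: ✓, no duplicate uses among y, v, z, x, u, w, y1, v1
relevant: ✗, z, x, u, w, y1, v1 left unused
unrestricted: ✓, typability at (Str -> Str) -> Bool -> Bool -> Int -> Bool -> Bool is all that's needed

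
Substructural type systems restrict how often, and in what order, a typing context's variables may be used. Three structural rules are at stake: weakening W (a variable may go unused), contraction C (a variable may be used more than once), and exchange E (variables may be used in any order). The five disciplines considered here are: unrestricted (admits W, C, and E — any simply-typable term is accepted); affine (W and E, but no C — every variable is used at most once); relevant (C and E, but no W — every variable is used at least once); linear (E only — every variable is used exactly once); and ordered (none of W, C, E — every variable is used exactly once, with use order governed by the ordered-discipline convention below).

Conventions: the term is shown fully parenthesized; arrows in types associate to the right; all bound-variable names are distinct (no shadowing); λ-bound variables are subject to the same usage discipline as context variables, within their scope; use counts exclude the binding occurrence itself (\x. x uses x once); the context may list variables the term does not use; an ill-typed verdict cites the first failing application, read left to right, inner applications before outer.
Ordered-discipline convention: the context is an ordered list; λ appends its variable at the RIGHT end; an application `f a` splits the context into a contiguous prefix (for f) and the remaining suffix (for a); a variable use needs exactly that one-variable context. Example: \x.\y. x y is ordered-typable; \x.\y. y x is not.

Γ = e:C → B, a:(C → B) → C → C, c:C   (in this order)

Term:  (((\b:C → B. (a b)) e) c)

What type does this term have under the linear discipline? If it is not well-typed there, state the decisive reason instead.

term : C
use counts: e: 1, a: 1, c: 1, b (bound): 1
order of uses: a, b, e, c
typing: the term checks, with type C
summary: ordered ✗, linear ✓, affine ✓, relevant ✓, unrestricted ✓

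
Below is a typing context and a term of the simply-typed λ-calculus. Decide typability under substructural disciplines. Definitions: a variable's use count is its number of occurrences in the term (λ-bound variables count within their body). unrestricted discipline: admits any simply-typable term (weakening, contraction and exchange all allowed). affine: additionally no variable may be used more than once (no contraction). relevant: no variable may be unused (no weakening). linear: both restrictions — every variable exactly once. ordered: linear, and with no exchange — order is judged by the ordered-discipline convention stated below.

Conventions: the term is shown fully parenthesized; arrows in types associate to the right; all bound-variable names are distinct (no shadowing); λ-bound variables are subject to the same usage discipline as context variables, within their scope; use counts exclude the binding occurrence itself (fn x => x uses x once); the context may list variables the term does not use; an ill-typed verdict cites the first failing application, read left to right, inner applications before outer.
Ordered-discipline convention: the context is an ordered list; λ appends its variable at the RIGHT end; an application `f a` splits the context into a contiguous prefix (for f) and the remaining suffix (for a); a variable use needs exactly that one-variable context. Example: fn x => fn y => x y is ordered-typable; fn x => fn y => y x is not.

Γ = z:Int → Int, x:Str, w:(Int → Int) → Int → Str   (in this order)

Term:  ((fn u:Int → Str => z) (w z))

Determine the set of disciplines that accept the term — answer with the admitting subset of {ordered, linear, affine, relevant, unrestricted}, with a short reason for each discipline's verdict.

admitted by: unrestricted
variable uses: z: 2, x: 0, w: 1, u (bound): 0
left-to-right use order: z, w, z
typing: ✓ — Int → Int
ordered: ✗ — repeated use of z ×2; x, u left unused
linear: ✗ — repeated use of z ×2; x, u left unused
affine: ✗ — repeated use of z ×2
relevant: ✗ — x, u left unused
unrestricted: ✓ — type-checks (Int → Int) and nothing is barred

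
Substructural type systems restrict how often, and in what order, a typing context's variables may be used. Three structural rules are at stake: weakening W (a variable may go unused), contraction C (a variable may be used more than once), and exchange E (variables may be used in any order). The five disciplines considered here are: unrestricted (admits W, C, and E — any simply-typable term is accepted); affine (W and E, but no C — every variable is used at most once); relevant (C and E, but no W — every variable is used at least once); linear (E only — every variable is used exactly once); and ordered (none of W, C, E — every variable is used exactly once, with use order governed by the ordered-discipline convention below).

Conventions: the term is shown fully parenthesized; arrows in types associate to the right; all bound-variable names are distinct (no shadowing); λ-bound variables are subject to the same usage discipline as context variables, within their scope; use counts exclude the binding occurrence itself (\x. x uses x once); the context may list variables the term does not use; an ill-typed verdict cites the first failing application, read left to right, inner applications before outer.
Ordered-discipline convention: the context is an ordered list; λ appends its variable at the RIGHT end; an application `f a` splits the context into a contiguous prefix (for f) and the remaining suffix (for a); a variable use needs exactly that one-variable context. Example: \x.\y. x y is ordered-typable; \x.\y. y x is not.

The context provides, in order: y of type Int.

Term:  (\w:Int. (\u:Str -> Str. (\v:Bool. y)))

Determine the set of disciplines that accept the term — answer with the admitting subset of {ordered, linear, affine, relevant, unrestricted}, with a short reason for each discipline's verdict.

admitted in: affine, unrestricted
counts: y ×1, w [bound] ×0, u [bound] ×0, v [bound] ×0
uses in reading order: y
typing: well-typed at Int -> (Str -> Str) -> Bool -> Int
ordered: ✗ — needs weakening: w, u, v unused
linear: ✗ — needs weakening: w, u, v unused
affine: ✓ — y, w, u, v: no repeats, contraction unneeded
relevant: ✗ — needs weakening: w, u, v unused
unrestricted: ✓ — well-typed at Int -> (Str -> Str) -> Bool -> Int; no restrictions here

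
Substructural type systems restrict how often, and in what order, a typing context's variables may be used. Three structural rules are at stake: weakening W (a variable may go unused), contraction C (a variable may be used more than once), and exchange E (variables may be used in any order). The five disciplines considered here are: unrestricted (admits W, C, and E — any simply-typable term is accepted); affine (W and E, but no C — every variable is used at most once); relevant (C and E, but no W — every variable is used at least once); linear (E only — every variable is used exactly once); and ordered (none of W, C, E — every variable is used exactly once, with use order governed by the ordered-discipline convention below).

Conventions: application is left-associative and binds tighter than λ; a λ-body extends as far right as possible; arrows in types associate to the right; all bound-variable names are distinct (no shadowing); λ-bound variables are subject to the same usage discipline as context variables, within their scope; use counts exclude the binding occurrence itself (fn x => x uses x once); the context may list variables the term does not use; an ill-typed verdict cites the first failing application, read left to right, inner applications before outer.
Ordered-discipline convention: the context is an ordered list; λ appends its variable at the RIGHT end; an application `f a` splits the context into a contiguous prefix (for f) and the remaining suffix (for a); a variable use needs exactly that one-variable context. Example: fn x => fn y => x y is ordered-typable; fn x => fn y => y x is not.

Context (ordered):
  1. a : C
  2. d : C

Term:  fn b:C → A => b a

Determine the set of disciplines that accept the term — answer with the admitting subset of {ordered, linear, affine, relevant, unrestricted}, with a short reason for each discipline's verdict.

admitted by: affine, unrestricted
use counts: a ×1; d ×0; b [bound] ×1
use order (left to right): b, a
typing: ✓ — (C → A) → A
ordered: ✗, d left unused
linear: ✗, d left unused
affine: ✓, none of a, d, b used more than once
relevant: ✗, d left unused
unrestricted: ✓, typability at (C → A) → A is all that's needed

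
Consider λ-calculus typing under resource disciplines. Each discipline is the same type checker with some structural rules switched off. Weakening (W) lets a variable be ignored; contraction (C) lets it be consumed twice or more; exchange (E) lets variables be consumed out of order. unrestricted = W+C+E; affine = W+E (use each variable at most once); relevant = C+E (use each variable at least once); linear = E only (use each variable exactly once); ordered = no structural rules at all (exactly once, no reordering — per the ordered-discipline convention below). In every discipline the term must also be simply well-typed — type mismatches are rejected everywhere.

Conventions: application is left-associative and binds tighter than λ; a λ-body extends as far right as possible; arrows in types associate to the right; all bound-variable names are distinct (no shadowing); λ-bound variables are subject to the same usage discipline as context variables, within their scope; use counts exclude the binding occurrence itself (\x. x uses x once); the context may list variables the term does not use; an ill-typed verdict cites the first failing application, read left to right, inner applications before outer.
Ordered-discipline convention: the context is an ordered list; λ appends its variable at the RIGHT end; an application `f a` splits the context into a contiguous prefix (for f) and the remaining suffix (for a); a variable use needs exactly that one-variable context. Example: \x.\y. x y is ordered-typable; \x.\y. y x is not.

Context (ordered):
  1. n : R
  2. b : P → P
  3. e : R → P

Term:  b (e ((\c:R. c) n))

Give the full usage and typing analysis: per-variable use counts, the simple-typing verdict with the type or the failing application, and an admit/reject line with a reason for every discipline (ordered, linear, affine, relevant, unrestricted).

counts: n: 1, b: 1, e: 1, c [bound]: 1
order of uses: b, e, c, n
typing: well-typed — term : P
ordered: ✗ — no contiguous prefix/suffix split fits b, e, c, n
linear: ✓ — exactly-once usage across n, b, e, c
affine: ✓ — no duplicate uses among n, b, e, c
relevant: ✓ — n, b, e, c: all used, weakening unneeded
unrestricted: ✓ — simply typable at P; W, C, E all held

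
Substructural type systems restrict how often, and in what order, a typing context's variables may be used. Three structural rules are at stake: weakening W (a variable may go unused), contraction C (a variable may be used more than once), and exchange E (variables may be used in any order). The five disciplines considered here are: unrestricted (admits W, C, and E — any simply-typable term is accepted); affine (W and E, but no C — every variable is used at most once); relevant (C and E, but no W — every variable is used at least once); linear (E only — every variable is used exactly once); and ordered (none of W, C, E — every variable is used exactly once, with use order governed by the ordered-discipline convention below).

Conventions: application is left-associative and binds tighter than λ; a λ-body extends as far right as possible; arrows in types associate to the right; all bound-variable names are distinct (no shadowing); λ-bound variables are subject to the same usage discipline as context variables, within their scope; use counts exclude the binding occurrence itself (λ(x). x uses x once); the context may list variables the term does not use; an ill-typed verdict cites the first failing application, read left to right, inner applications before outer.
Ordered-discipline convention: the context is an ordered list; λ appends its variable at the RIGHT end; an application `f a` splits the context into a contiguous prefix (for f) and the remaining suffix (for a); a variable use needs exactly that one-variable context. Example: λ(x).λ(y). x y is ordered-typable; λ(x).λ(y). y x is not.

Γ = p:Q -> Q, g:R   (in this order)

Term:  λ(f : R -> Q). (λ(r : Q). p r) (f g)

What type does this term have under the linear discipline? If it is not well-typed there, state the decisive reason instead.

term : (R -> Q) -> Q
variable uses: p=1; g=1; f (bound)=1; r (bound)=1
uses in reading order: p, r, f, g
typing: the term checks, with type (R -> Q) -> Q
across the five disciplines: ordered ✗ · linear ✓ · affine ✓ · relevant ✓ · unrestricted ✓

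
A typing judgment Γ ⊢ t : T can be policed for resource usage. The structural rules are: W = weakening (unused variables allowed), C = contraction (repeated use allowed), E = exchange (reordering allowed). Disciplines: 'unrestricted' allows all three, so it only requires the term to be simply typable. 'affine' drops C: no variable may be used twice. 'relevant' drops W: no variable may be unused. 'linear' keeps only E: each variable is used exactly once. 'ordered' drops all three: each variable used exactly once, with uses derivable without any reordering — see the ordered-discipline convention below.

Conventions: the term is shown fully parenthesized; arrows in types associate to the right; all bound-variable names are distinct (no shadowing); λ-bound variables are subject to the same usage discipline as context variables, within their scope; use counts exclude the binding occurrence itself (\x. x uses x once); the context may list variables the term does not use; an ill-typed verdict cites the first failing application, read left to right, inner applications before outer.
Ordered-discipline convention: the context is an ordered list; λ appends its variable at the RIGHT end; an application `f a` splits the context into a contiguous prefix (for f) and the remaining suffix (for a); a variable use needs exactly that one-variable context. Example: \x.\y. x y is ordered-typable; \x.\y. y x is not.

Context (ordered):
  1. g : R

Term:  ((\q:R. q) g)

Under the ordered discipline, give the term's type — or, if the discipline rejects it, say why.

term : R
usage: g: 1; q [bound]: 1
use order (left to right): q, g
typing: well-typed — term : R
all disciplines: ordered ✓; linear ✓; affine ✓; relevant ✓; unrestricted ✓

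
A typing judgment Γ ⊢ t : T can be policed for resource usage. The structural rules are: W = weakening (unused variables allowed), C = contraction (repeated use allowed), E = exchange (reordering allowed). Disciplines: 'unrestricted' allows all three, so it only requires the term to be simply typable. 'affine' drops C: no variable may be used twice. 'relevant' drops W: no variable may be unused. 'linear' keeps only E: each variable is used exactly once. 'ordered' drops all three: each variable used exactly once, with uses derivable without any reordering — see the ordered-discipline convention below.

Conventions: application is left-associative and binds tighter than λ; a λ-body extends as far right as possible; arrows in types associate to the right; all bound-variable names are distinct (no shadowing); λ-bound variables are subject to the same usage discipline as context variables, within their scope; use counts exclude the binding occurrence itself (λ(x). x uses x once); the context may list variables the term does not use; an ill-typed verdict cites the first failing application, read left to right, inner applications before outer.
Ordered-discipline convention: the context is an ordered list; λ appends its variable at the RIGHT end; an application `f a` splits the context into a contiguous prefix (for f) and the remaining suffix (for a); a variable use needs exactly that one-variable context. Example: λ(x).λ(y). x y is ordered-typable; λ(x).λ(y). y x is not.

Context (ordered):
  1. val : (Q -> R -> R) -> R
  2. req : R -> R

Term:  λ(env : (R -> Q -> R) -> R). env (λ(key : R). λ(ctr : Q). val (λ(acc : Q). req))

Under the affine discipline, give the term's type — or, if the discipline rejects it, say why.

term : ((R -> Q -> R) -> R) -> R
variable uses: val ×1, req ×1, env (bound) ×1, key (bound) ×0, ctr (bound) ×0, acc (bound) ×0
left-to-right use order: env, val, req
typing: the term checks, with type ((R -> Q -> R) -> R) -> R
per-discipline verdicts: ordered ✗ | linear ✗ | affine ✓ | relevant ✗ | unrestricted ✓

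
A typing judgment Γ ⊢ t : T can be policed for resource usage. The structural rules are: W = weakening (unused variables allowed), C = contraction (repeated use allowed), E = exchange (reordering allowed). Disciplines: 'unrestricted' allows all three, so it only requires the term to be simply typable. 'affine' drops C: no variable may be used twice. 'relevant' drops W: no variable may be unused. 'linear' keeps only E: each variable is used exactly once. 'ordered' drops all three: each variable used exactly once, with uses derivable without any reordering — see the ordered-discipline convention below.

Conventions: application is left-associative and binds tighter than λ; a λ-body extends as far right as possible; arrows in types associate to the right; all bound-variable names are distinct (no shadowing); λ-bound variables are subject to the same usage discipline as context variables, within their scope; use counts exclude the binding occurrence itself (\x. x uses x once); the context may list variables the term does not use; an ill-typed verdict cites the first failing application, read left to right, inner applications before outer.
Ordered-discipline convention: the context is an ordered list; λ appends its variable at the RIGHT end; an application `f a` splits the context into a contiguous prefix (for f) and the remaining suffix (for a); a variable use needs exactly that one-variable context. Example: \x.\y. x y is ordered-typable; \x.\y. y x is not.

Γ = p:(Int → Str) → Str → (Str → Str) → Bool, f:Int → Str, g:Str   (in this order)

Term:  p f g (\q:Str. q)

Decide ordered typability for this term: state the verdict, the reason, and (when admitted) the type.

yes — p, f, g, q: once each, no exchange needed; term : Bool
usage: p: 1×, f: 1×, g: 1×, q [bound]: 1×
uses in reading order: p, f, g, q
typing: ✓ — Bool
across the five disciplines: ordered ✓ | linear ✓ | affine ✓ | relevant ✓ | unrestricted ✓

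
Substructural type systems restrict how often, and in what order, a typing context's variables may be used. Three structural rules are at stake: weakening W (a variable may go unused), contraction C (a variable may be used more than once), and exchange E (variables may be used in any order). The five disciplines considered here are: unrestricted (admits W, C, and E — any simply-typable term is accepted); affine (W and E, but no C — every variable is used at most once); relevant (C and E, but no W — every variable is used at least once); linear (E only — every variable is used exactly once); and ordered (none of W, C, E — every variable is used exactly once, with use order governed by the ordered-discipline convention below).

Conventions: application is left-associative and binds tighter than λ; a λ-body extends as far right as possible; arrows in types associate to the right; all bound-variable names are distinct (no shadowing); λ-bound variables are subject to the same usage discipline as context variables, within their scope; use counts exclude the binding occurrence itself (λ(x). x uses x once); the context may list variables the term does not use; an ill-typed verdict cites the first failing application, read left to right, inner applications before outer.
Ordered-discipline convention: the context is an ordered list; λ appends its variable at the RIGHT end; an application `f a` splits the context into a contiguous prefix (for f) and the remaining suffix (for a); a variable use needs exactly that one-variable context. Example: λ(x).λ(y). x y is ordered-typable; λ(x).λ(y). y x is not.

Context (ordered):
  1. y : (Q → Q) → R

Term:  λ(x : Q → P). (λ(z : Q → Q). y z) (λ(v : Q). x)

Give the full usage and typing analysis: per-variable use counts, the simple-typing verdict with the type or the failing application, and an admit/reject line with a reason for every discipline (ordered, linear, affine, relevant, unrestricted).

usage: y ×1, x (λ-bound) ×1, z (λ-bound) ×1, v (λ-bound) ×0
order of uses: y, z, x
typing: ill-typed: an argument Q → Q → P mismatches the expected Q → Q
ordered: ✗ — fails simple typing
linear: ✗ — a type mismatch blocks all five
affine: ✗ — the type mismatch rejects it
relevant: ✗ — not simply typable
unrestricted: ✗ — fails simple typing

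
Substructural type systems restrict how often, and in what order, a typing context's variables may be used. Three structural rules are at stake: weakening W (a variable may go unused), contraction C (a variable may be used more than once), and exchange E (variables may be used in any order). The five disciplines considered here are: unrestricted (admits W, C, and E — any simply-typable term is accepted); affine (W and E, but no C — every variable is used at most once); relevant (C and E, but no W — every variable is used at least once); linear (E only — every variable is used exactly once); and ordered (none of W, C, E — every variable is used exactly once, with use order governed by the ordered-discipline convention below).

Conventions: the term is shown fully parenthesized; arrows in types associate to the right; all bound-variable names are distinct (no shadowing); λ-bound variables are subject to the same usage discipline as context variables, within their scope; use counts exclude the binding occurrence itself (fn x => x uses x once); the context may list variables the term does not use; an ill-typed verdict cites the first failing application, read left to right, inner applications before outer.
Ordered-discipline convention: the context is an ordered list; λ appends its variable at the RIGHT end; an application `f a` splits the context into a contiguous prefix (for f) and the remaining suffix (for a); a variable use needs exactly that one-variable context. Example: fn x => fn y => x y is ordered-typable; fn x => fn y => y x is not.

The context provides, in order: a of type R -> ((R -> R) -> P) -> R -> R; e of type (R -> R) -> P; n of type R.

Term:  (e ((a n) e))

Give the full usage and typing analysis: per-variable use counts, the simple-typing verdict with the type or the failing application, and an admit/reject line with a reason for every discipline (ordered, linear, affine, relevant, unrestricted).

variable uses: a: 1; e: 2; n: 1
use order (left to right): e, a, n, e
typing: well-typed at P
ordered: ✗ — e ×2 used more than once (contraction)
linear: ✗ — e ×2 used more than once (contraction)
affine: ✗ — e ×2 used more than once (contraction)
relevant: ✓ — at least one use each (a, e, n)
unrestricted: ✓ — typability at P is all that's needed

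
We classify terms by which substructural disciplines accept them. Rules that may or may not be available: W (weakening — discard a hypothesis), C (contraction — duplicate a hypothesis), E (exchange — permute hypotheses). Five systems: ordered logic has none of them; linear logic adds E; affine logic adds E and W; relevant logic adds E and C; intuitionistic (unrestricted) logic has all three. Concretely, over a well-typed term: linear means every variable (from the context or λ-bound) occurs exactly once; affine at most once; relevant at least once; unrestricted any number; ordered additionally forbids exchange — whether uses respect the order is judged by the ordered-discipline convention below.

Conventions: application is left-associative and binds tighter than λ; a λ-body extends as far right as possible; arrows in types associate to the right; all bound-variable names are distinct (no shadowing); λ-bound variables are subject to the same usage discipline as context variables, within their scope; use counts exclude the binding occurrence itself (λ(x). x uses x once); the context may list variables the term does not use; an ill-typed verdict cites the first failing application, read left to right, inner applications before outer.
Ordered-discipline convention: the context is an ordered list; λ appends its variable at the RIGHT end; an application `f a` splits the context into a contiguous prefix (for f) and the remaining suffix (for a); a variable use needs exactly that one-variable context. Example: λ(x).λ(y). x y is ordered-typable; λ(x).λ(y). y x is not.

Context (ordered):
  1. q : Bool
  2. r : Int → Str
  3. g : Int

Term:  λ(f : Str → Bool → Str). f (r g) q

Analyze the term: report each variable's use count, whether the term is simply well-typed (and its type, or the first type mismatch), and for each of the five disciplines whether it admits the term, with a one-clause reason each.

usage: q ×1, r ×1, g ×1, f (bound) ×1
order of uses: f, r, g, q
typing: ✓ — (Str → Bool → Str) → Str
ordered: ✗, use order f, r, g, q needs exchange
linear: ✓, each of q, r, g, f used exactly once
affine: ✓, q, r, g, f: no repeats, contraction unneeded
relevant: ✓, every one of q, r, g, f appears
unrestricted: ✓, simply typable at (Str → Bool → Str) → Str; W, C, E all held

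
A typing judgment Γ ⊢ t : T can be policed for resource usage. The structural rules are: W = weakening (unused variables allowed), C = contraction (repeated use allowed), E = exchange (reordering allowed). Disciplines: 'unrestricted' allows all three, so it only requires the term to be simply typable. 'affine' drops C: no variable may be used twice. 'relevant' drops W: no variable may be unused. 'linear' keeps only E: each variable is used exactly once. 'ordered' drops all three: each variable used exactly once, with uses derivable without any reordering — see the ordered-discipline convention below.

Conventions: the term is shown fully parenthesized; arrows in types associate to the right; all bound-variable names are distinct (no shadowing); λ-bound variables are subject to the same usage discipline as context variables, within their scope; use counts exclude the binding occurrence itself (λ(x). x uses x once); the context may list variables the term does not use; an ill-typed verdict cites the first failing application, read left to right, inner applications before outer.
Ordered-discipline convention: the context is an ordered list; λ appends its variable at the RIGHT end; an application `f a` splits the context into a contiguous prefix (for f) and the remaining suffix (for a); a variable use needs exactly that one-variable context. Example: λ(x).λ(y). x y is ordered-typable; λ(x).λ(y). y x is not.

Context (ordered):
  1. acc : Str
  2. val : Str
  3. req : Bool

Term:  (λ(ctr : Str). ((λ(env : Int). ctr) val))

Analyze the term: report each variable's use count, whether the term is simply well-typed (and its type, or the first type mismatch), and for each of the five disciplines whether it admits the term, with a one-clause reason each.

usage: acc: 0×; val: 1×; req: 0×; ctr [bound]: 1×; env [bound]: 0×
uses in reading order: ctr, val
typing: ill-typed: an argument Str mismatches the expected Int
ordered ✗ (a type mismatch blocks all five)
linear ✗ (the type mismatch rejects it)
affine ✗ (not simply typable)
relevant ✗ (fails simple typing)
unrestricted ✗ (a type mismatch blocks all five)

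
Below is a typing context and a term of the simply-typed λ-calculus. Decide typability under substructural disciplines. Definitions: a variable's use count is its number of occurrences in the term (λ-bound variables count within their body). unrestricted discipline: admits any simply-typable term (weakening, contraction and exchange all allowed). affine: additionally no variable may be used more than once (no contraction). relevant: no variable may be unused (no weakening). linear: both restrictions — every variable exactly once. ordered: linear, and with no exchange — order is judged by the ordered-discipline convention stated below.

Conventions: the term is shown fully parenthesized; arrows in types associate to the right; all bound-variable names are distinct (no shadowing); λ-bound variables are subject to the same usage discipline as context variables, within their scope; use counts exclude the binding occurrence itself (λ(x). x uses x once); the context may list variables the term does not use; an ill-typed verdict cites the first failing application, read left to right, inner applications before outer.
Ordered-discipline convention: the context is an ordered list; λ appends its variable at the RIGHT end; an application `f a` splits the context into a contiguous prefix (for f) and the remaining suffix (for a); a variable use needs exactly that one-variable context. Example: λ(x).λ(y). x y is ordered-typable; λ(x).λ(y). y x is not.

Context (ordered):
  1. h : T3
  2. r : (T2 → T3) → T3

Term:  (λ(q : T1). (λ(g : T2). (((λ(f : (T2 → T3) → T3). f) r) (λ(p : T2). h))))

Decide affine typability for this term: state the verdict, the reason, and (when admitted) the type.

yes — none of h, r, q, g, f, p used more than once; term : T1 → T2 → T3
variable uses: h=1, r=1, q (λ-bound)=0, g (λ-bound)=0, f (λ-bound)=1, p (λ-bound)=0
uses in reading order: f, r, h
typing: well-typed — term : T1 → T2 → T3
all disciplines: ordered ✗ | linear ✗ | affine ✓ | relevant ✗ | unrestricted ✓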